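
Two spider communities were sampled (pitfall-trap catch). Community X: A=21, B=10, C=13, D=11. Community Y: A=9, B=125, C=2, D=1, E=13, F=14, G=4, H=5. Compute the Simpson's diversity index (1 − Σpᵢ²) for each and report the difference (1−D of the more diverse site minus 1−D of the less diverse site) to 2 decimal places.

Community X: N=55, proportions 0.3818, 0.1818, 0.2364, 0.2, giving 1−D = 0.7253 (working shown to 4 dp, full precision carried).
Community Y: N=173, proportions 0.052, 0.7225, 0.0116, 0.0058, 0.0751, 0.0809, 0.0231, 0.0289, giving 1−D = 0.4615.
Difference = |0.7253 − 0.4615| = 0.2638, i.e. 0.26 to 2 decimal places.

0.26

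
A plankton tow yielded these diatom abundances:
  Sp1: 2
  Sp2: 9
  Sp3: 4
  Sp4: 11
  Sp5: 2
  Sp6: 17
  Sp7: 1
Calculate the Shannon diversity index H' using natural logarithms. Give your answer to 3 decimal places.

Total N = 2+9+4+11+2+17+1 = 46, so the proportions are 0.04348, 0.19565, 0.08696, 0.23913, 0.04348, 0.36957, 0.02174 (working shown to 5 dp, full precision carried).
Each pᵢ ln pᵢ term: 0.04348×(-3.13549)=-0.13633, 0.19565×(-1.63142)=-0.31919, 0.08696×(-2.44235)=-0.21238, 0.23913×(-1.43075)=-0.34213, 0.04348×(-3.13549)=-0.13633, 0.36957×(-0.99543)=-0.36788, 0.02174×(-3.82864)=-0.08323.
Sum = -1.59746, so H' = 1.597.

1.597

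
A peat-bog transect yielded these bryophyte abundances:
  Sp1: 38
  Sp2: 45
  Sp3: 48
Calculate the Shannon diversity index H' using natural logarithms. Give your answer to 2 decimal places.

Total N = 38+45+48 = 131, so the proportions are 0.2901, 0.3435, 0.3664 (working shown to 4 dp, full precision carried).
Each pᵢ ln pᵢ term: 0.2901×(-1.2376)=-0.3590, 0.3435×(-1.0685)=-0.3671, 0.3664×(-1.0040)=-0.3679.
Sum = -1.0939, so H' = 1.09.

1.09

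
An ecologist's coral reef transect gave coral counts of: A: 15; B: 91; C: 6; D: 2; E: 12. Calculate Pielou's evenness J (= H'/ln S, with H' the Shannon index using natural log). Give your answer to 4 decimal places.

0.5735

Total N = 15+91+6+2+12 = 126, so the proportions are 0.119048, 0.722222, 0.047619, 0.015873, 0.095238 (working shown to 6 dp, full precision carried).
H' = −Σ pᵢ ln pᵢ = −((-0.253361) + (-0.235027) + (-0.144977) + (-0.065764) + (-0.223941)) = 0.923070.
With S = 5 species, ln S = 1.609438, so J = 0.923070/1.609438 = 0.573536, i.e. 0.5735 to 4 decimal places.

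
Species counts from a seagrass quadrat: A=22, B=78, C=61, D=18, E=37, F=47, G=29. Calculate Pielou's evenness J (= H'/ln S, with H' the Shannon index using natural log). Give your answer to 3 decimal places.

0.941

Total N = 22+78+61+18+37+47+29 = 292, so the proportions are 0.07534, 0.26712, 0.2089, 0.06164, 0.12671, 0.16096, 0.09932 (working shown to 5 dp, full precision carried).
H' = −Σ pᵢ ln pᵢ = −((-0.19481) + (-0.35261) + (-0.32712) + (-0.17176) + (-0.26177) + (-0.29401) + (-0.22936)) = 1.83145.
With S = 7 species, ln S = 1.94591, so J = 1.83145/1.94591 = 0.94118, i.e. 0.941 to 3 decimal places.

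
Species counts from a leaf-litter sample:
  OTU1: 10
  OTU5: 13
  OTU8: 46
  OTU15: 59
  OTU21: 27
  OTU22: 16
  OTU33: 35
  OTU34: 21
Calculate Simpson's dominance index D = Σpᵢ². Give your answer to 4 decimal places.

Total N = 10+13+46+59+27+16+35+21 = 227, so the proportions are 0.044053, 0.057269, 0.202643, 0.259912, 0.118943, 0.070485, 0.154185, 0.092511 (working shown to 6 dp, full precision carried).
D = 0.044053² + 0.057269² + 0.202643² + 0.259912² + 0.118943² + 0.070485² + 0.154185² + 0.092511² = 0.001941 + 0.003280 + 0.041064 + 0.067554 + 0.014147 + 0.004968 + 0.023773 + 0.008558 = 0.165286.
To 4 decimal places, D = 0.1653.

0.1653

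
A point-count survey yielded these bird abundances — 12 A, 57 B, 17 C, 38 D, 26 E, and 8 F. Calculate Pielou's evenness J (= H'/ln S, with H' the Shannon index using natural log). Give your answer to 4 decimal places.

0.8897

Total N = 12+57+17+38+26+8 = 158, so the proportions are 0.075949, 0.360759, 0.107595, 0.240506, 0.164557, 0.050633 (working shown to 6 dp, full precision carried).
H' = −Σ pᵢ ln pᵢ = −((-0.195774) + (-0.367810) + (-0.239870) + (-0.342724) + (-0.296943) + (-0.151046)) = 1.594166.
With S = 6 species, ln S = 1.791759, so J = 1.594166/1.791759 = 0.889721, i.e. 0.8897 to 4 decimal places.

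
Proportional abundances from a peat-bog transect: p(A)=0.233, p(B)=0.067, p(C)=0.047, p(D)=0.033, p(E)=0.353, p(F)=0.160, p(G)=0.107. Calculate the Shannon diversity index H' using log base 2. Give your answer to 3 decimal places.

Each pᵢ log₂ pᵢ term (working shown to 5 dp, full precision carried): 0.233×(-2.10160)=-0.48967, 0.067×(-3.89970)=-0.26128, 0.047×(-4.41120)=-0.20733, 0.033×(-4.92139)=-0.16241, 0.353×(-1.50226)=-0.53030, 0.16×(-2.64386)=-0.42302, 0.107×(-3.22432)=-0.34500.
Sum = -2.41900, so H' = 2.419.

2.419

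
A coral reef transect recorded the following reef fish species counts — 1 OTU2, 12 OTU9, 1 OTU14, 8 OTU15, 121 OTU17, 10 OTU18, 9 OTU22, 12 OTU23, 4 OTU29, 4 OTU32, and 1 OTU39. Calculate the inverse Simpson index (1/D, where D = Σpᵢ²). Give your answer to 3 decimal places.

2.202

Total N = 1+12+1+8+121+10+9+12+4+4+1 = 183, so the proportions are 0.005464, 0.065574, 0.005464, 0.043716, 0.661202, 0.054645, 0.04918, 0.065574, 0.021858, 0.021858, 0.005464 (working shown to 6 dp, full precision carried).
D = 0.005464² + 0.065574² + 0.005464² + 0.043716² + 0.661202² + 0.054645² + 0.04918² + 0.065574² + 0.021858² + 0.021858² + 0.005464² = 0.000030 + 0.004300 + 0.000030 + 0.001911 + 0.437188 + 0.002986 + 0.002419 + 0.004300 + 0.000478 + 0.000478 + 0.000030 = 0.454149.
So 1/D = 2.20192, i.e. 2.202 to 3 decimal places.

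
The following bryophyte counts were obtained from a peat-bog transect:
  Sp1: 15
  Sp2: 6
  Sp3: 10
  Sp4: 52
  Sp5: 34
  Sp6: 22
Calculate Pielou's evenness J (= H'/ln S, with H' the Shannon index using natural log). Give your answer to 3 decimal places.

0.876

Total N = 15+6+10+52+34+22 = 139, so the proportions are 0.10791, 0.04317, 0.07194, 0.3741, 0.2446, 0.15827 (working shown to 5 dp, full precision carried).
H' = −Σ pᵢ ln pᵢ = −((-0.24026) + (-0.13566) + (-0.18934) + (-0.36783) + (-0.34443) + (-0.29177)) = 1.56929.
With S = 6 species, ln S = 1.79176, so J = 1.56929/1.79176 = 0.87584, i.e. 0.876 to 3 decimal places.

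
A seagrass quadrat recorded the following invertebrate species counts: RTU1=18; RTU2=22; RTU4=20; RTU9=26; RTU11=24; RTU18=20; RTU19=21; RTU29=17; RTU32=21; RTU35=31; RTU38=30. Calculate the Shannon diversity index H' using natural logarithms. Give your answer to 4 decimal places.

Total N = 18+22+20+26+24+20+21+17+21+31+30 = 250, so the proportions are 0.072, 0.088, 0.08, 0.104, 0.096, 0.08, 0.084, 0.068, 0.084, 0.124, 0.12 (working shown to 6 dp, full precision carried).
Each pᵢ ln pᵢ term: 0.072×(-2.631089)=-0.189438, 0.088×(-2.430418)=-0.213877, 0.08×(-2.525729)=-0.202058, 0.104×(-2.263364)=-0.235390, 0.096×(-2.343407)=-0.224967, 0.08×(-2.525729)=-0.202058, 0.084×(-2.476938)=-0.208063, 0.068×(-2.688248)=-0.182801, 0.084×(-2.476938)=-0.208063, 0.124×(-2.087474)=-0.258847, 0.12×(-2.120264)=-0.254432.
Sum = -2.379994, so H' = 2.3800.

2.3800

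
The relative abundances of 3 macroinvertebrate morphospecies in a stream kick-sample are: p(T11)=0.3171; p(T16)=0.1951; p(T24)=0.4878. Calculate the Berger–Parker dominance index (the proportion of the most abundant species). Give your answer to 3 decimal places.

0.488

The largest proportion is 0.4878, i.e. d = 0.488 to 3 decimal places.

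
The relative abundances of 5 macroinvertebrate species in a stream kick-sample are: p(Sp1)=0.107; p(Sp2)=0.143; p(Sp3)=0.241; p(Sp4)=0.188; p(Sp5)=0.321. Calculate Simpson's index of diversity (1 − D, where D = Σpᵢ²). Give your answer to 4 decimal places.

0.7716

D = 0.107² + 0.143² + 0.241² + 0.188² + 0.321² = 0.011449 + 0.020449 + 0.058081 + 0.035344 + 0.103041 = 0.228364 (working shown to 6 dp, full precision carried).
So 1 − D = 0.771636, i.e. 0.7716 to 4 decimal places.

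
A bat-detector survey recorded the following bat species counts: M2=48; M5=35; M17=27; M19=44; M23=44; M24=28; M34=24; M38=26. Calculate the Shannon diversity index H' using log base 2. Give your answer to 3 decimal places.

Total N = 48+35+27+44+44+28+24+26 = 276, so the proportions are 0.17391, 0.12681, 0.09783, 0.15942, 0.15942, 0.10145, 0.08696, 0.0942 (working shown to 5 dp, full precision carried).
Each pᵢ log₂ pᵢ term: 0.17391×(-2.52356)=-0.43888, 0.12681×(-2.97924)=-0.37780, 0.09783×(-3.35364)=-0.32807, 0.15942×(-2.64909)=-0.42232, 0.15942×(-2.64909)=-0.42232, 0.10145×(-3.30117)=-0.33490, 0.08696×(-3.52356)=-0.30640, 0.0942×(-3.40808)=-0.32105.
Sum = -2.95174, so H' = 2.952.

2.952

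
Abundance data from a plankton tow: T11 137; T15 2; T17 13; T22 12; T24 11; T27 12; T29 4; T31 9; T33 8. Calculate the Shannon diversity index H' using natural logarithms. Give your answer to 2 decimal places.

Total N = 137+2+13+12+11+12+4+9+8 = 208, so the proportions are 0.6587, 0.0096, 0.0625, 0.0577, 0.0529, 0.0577, 0.0192, 0.0433, 0.0385 (working shown to 4 dp, full precision carried).
Each pᵢ ln pᵢ term: 0.6587×(-0.4176)=-0.2750, 0.0096×(-4.6444)=-0.0447, 0.0625×(-2.7726)=-0.1733, 0.0577×(-2.8526)=-0.1646, 0.0529×(-2.9396)=-0.1555, 0.0577×(-2.8526)=-0.1646, 0.0192×(-3.9512)=-0.0760, 0.0433×(-3.1403)=-0.1359, 0.0385×(-3.2581)=-0.1253.
Sum = -1.3148, so H' = 1.31.

1.31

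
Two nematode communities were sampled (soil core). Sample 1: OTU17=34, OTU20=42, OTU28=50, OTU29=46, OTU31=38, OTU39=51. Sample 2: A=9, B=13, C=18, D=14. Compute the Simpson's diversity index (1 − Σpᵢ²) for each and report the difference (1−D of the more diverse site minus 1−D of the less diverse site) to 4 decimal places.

0.0941

Sample 1: N=261, proportions 0.130268, 0.16092, 0.191571, 0.176245, 0.145594, 0.195402, giving 1−D = 0.829994 (working shown to 6 dp, full precision carried).
Sample 2: N=54, proportions 0.166667, 0.240741, 0.333333, 0.259259, giving 1−D = 0.735940.
Difference = |0.829994 − 0.735940| = 0.094054, i.e. 0.0941 to 4 decimal places.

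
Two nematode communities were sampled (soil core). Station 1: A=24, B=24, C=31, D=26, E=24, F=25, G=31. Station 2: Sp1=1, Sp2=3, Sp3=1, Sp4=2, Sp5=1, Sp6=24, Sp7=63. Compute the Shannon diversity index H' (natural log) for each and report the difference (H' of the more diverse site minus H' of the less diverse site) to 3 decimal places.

Station 1: N=185, proportions 0.12973, 0.12973, 0.16757, 0.14054, 0.12973, 0.13514, 0.16757, giving H' = 1.93976 (working shown to 5 dp, full precision carried).
Station 2: N=95, proportions 0.01053, 0.03158, 0.01053, 0.02105, 0.01053, 0.25263, 0.66316, giving H' = 0.95416.
Difference = |1.93976 − 0.95416| = 0.98560, i.e. 0.986 to 3 decimal places.

0.986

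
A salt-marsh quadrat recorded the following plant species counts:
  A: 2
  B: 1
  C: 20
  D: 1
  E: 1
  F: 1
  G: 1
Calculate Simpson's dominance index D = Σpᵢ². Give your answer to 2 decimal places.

Total N = 2+1+20+1+1+1+1 = 27, so the proportions are 0.0741, 0.037, 0.7407, 0.037, 0.037, 0.037, 0.037 (working shown to 4 dp, full precision carried).
D = 0.0741² + 0.037² + 0.7407² + 0.037² + 0.037² + 0.037² + 0.037² = 0.0055 + 0.0014 + 0.5487 + 0.0014 + 0.0014 + 0.0014 + 0.0014 = 0.5610.
To 2 decimal places, D = 0.56.

0.56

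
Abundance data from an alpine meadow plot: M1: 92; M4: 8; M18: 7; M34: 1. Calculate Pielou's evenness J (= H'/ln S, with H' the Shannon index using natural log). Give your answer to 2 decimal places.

Total N = 92+8+7+1 = 108, so the proportions are 0.8519, 0.0741, 0.0648, 0.0093 (working shown to 4 dp, full precision carried).
H' = −Σ pᵢ ln pᵢ = −((-0.1366) + (-0.1928) + (-0.1773) + (-0.0434)) = 0.5501.
With S = 4 species, ln S = 1.3863, so J = 0.5501/1.3863 = 0.3968, i.e. 0.40 to 2 decimal places.

0.40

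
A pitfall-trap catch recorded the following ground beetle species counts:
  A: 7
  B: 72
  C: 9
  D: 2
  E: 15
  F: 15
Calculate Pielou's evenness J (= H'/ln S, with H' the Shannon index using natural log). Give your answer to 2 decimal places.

Total N = 7+72+9+2+15+15 = 120, so the proportions are 0.0583, 0.6, 0.075, 0.0167, 0.125, 0.125 (working shown to 4 dp, full precision carried).
H' = −Σ pᵢ ln pᵢ = −((-0.1658) + (-0.3065) + (-0.1943) + (-0.0682) + (-0.2599) + (-0.2599)) = 1.2546.
With S = 6 species, ln S = 1.7918, so J = 1.2546/1.7918 = 0.7002, i.e. 0.70 to 2 decimal places.

0.70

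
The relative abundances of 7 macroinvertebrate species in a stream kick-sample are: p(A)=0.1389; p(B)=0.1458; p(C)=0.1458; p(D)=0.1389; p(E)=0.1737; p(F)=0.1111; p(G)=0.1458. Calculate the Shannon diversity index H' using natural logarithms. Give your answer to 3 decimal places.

Each pᵢ ln pᵢ term (working shown to 5 dp, full precision carried): 0.1389×(-1.97400)=-0.27419, 0.1458×(-1.92552)=-0.28074, 0.1458×(-1.92552)=-0.28074, 0.1389×(-1.97400)=-0.27419, 0.1737×(-1.75043)=-0.30405, 0.1111×(-2.19732)=-0.24412, 0.1458×(-1.92552)=-0.28074.
Sum = -1.93877, so H' = 1.939.

1.939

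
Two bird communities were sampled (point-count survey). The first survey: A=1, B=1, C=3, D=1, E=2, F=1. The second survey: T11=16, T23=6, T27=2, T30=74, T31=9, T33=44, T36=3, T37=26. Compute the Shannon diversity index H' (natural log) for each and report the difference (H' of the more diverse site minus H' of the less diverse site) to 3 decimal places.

The first survey: N=9, proportions 0.11111, 0.11111, 0.33333, 0.11111, 0.22222, 0.11111, giving H' = 1.67699 (working shown to 5 dp, full precision carried).
The second survey: N=180, proportions 0.08889, 0.03333, 0.01111, 0.41111, 0.05, 0.24444, 0.01667, 0.14444, giving H' = 1.58582.
Difference = |1.67699 − 1.58582| = 0.09117, i.e. 0.091 to 3 decimal places.

0.091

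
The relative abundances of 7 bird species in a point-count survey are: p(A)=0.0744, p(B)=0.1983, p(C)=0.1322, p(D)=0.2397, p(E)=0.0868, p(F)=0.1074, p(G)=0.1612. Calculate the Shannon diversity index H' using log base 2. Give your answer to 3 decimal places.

2.698

Each pᵢ log₂ pᵢ term (working shown to 5 dp, full precision carried): 0.0744×(-3.74855)=-0.27889, 0.1983×(-2.33424)=-0.46288, 0.1322×(-2.91921)=-0.38592, 0.2397×(-2.06070)=-0.49395, 0.0868×(-3.52616)=-0.30607, 0.1074×(-3.21893)=-0.34571, 0.1612×(-2.63308)=-0.42445.
Sum = -2.69788, so H' = 2.698.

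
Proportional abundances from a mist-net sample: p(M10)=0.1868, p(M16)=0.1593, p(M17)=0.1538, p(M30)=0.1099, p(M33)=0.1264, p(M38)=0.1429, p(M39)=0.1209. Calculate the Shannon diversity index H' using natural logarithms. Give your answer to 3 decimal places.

Each pᵢ ln pᵢ term (working shown to 5 dp, full precision carried): 0.1868×(-1.67772)=-0.31340, 0.1593×(-1.83697)=-0.29263, 0.1538×(-1.87210)=-0.28793, 0.1099×(-2.20818)=-0.24268, 0.1264×(-2.06830)=-0.26143, 0.1429×(-1.94561)=-0.27803, 0.1209×(-2.11279)=-0.25544.
Sum = -1.93153, so H' = 1.932.

1.932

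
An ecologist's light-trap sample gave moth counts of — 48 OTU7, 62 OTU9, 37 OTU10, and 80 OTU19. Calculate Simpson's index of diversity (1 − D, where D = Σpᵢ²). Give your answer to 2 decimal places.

0.73

Total N = 48+62+37+80 = 227, so the proportions are 0.2115, 0.2731, 0.163, 0.3524 (working shown to 4 dp, full precision carried).
D = 0.2115² + 0.2731² + 0.163² + 0.3524² = 0.0447 + 0.0746 + 0.0266 + 0.1242 = 0.2701.
So 1 − D = 0.7299, i.e. 0.73 to 2 decimal places.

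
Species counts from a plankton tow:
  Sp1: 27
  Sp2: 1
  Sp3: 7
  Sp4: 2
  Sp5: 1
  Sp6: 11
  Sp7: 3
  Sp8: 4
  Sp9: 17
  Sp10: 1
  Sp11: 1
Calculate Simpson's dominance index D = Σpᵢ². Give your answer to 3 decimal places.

Total N = 27+1+7+2+1+11+3+4+17+1+1 = 75, so the proportions are 0.36, 0.01333, 0.09333, 0.02667, 0.01333, 0.14667, 0.04, 0.05333, 0.22667, 0.01333, 0.01333 (working shown to 5 dp, full precision carried).
D = 0.36² + 0.01333² + 0.09333² + 0.02667² + 0.01333² + 0.14667² + 0.04² + 0.05333² + 0.22667² + 0.01333² + 0.01333² = 0.12960 + 0.00018 + 0.00871 + 0.00071 + 0.00018 + 0.02151 + 0.00160 + 0.00284 + 0.05138 + 0.00018 + 0.00018 = 0.21707.
To 3 decimal places, D = 0.217.

0.217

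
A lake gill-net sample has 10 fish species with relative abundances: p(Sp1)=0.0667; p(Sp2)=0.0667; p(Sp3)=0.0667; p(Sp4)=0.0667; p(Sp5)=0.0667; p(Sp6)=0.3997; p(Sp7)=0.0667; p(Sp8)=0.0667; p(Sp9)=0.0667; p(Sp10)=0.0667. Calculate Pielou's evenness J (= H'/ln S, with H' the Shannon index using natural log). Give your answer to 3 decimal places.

H' = −Σ pᵢ ln pᵢ = −((-0.18059) + (-0.18059) + (-0.18059) + (-0.18059) + (-0.18059) + (-0.36654) + (-0.18059) + (-0.18059) + (-0.18059) + (-0.18059)) = 1.99188 (working shown to 5 dp, full precision carried).
With S = 10 species, ln S = 2.30259, so J = 1.99188/2.30259 = 0.86506, i.e. 0.865 to 3 decimal places.

0.865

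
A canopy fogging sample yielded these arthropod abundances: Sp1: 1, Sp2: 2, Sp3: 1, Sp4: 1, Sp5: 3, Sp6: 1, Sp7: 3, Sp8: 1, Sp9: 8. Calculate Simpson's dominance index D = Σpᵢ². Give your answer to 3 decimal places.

0.206

Total N = 1+2+1+1+3+1+3+1+8 = 21, so the proportions are 0.04762, 0.09524, 0.04762, 0.04762, 0.14286, 0.04762, 0.14286, 0.04762, 0.38095 (working shown to 5 dp, full precision carried).
D = 0.04762² + 0.09524² + 0.04762² + 0.04762² + 0.14286² + 0.04762² + 0.14286² + 0.04762² + 0.38095² = 0.00227 + 0.00907 + 0.00227 + 0.00227 + 0.02041 + 0.00227 + 0.02041 + 0.00227 + 0.14512 = 0.20635.
To 3 decimal places, D = 0.206.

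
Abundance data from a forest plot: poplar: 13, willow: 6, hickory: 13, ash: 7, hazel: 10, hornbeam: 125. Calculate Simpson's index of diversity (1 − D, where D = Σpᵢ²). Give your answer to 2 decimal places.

0.47

Total N = 13+6+13+7+10+125 = 174, so the proportions are 0.0747, 0.0345, 0.0747, 0.0402, 0.0575, 0.7184 (working shown to 4 dp, full precision carried).
D = 0.0747² + 0.0345² + 0.0747² + 0.0402² + 0.0575² + 0.7184² = 0.0056 + 0.0012 + 0.0056 + 0.0016 + 0.0033 + 0.5161 = 0.5334.
So 1 − D = 0.4666, i.e. 0.47 to 2 decimal places.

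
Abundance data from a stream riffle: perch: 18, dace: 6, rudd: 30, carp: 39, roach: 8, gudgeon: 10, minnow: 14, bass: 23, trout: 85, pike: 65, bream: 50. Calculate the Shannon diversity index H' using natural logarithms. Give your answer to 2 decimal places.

2.11

Total N = 18+6+30+39+8+10+14+23+85+65+50 = 348, so the proportions are 0.0517, 0.0172, 0.0862, 0.1121, 0.023, 0.0287, 0.0402, 0.0661, 0.2443, 0.1868, 0.1437 (working shown to 4 dp, full precision carried).
Each pᵢ ln pᵢ term: 0.0517×(-2.9618)=-0.1532, 0.0172×(-4.0604)=-0.0700, 0.0862×(-2.4510)=-0.2113, 0.1121×(-2.1886)=-0.2453, 0.023×(-3.7728)=-0.0867, 0.0287×(-3.5496)=-0.1020, 0.0402×(-3.2131)=-0.1293, 0.0661×(-2.7167)=-0.1796, 0.2443×(-1.4096)=-0.3443, 0.1868×(-1.6778)=-0.3134, 0.1437×(-1.9402)=-0.2788.
Sum = -2.1138, so H' = 2.11.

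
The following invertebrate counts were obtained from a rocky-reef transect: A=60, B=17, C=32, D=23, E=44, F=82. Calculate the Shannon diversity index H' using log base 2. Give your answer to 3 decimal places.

2.393

Total N = 60+17+32+23+44+82 = 258, so the proportions are 0.23256, 0.06589, 0.12403, 0.08915, 0.17054, 0.31783 (working shown to 5 dp, full precision carried).
Each pᵢ log₂ pᵢ term: 0.23256×(-2.10434)=-0.48938, 0.06589×(-3.92376)=-0.25854, 0.12403×(-3.01123)=-0.37349, 0.08915×(-3.48767)=-0.31092, 0.17054×(-2.55180)=-0.43519, 0.31783×(-1.65368)=-0.52559.
Sum = -2.39310, so H' = 2.393.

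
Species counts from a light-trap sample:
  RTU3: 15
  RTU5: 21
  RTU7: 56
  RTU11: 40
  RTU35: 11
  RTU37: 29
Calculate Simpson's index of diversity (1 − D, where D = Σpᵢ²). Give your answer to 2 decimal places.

0.78

Total N = 15+21+56+40+11+29 = 172, so the proportions are 0.0872, 0.1221, 0.3256, 0.2326, 0.064, 0.1686 (working shown to 4 dp, full precision carried).
D = 0.0872² + 0.1221² + 0.3256² + 0.2326² + 0.064² + 0.1686² = 0.0076 + 0.0149 + 0.1060 + 0.0541 + 0.0041 + 0.0284 = 0.2151.
So 1 − D = 0.7849, i.e. 0.78 to 2 decimal places.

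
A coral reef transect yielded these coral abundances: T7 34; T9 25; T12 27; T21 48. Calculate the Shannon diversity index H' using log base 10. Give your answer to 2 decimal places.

Total N = 34+25+27+48 = 134, so the proportions are 0.2537, 0.1866, 0.2015, 0.3582 (working shown to 4 dp, full precision carried).
Each pᵢ log₁₀ pᵢ term: 0.2537×(-0.5956)=-0.1511, 0.1866×(-0.7292)=-0.1360, 0.2015×(-0.6957)=-0.1402, 0.3582×(-0.4459)=-0.1597.
Sum = -0.5871, so H' = 0.59.

0.59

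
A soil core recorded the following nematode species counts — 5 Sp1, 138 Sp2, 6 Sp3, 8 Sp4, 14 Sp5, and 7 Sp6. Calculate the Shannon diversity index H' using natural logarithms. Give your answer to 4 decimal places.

0.8786

Total N = 5+138+6+8+14+7 = 178, so the proportions are 0.02809, 0.775281, 0.033708, 0.044944, 0.078652, 0.039326 (working shown to 6 dp, full precision carried).
Each pᵢ ln pᵢ term: 0.02809×(-3.572346)=-0.100347, 0.775281×(-0.254530)=-0.197332, 0.033708×(-3.390024)=-0.114270, 0.044944×(-3.102342)=-0.139431, 0.078652×(-2.542726)=-0.199990, 0.039326×(-3.235873)=-0.127253.
Sum = -0.878624, so H' = 0.8786.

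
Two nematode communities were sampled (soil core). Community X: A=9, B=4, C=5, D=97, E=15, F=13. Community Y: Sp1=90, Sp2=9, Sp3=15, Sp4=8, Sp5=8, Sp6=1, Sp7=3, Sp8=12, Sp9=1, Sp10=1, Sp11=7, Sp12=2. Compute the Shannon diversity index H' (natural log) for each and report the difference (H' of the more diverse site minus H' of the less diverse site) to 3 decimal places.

Community X: N=143, proportions 0.06294, 0.02797, 0.03497, 0.67832, 0.1049, 0.09091, giving H' = 1.10914 (working shown to 5 dp, full precision carried).
Community Y: N=157, proportions 0.57325, 0.05732, 0.09554, 0.05096, 0.05096, 0.00637, 0.01911, 0.07643, 0.00637, 0.00637, 0.04459, 0.01274, giving H' = 1.57362.
Difference = |1.10914 − 1.57362| = 0.46448, i.e. 0.464 to 3 decimal places.

0.464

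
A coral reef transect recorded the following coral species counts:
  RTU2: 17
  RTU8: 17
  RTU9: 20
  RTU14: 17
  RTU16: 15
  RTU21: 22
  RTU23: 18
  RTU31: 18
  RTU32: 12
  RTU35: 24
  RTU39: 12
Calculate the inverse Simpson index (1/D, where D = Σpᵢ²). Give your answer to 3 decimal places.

10.569

Total N = 17+17+20+17+15+22+18+18+12+24+12 = 192, so the proportions are 0.08854167, 0.08854167, 0.10416667, 0.08854167, 0.078125, 0.11458333, 0.09375, 0.09375, 0.0625, 0.125, 0.0625 (working shown to 8 dp, full precision carried).
D = 0.08854167² + 0.08854167² + 0.10416667² + 0.08854167² + 0.078125² + 0.11458333² + 0.09375² + 0.09375² + 0.0625² + 0.125² + 0.0625² = 0.00783963 + 0.00783963 + 0.01085069 + 0.00783963 + 0.00610352 + 0.01312934 + 0.00878906 + 0.00878906 + 0.00390625 + 0.01562500 + 0.00390625 = 0.09461806.
So 1/D = 10.56881, i.e. 10.569 to 3 decimal places.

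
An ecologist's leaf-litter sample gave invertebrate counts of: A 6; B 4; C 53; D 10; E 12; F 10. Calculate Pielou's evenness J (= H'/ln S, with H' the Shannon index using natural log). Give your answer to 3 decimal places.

0.764

Total N = 6+4+53+10+12+10 = 95, so the proportions are 0.06316, 0.04211, 0.55789, 0.10526, 0.12632, 0.10526 (working shown to 5 dp, full precision carried).
H' = −Σ pᵢ ln pᵢ = −((-0.17445) + (-0.13337) + (-0.32558) + (-0.23698) + (-0.26134) + (-0.23698)) = 1.36870.
With S = 6 species, ln S = 1.79176, so J = 1.36870/1.79176 = 0.76389, i.e. 0.764 to 3 decimal places.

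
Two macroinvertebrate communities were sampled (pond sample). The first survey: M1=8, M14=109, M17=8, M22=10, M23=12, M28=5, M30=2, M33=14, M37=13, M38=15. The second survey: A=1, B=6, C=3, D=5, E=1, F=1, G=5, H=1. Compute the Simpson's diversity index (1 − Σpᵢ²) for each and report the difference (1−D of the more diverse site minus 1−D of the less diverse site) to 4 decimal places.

0.1479

The first survey: N=196, proportions 0.040816, 0.556122, 0.040816, 0.05102, 0.061224, 0.02551, 0.010204, 0.071429, 0.066327, 0.076531, giving 1−D = 0.664931 (working shown to 6 dp, full precision carried).
The second survey: N=23, proportions 0.043478, 0.26087, 0.130435, 0.217391, 0.043478, 0.043478, 0.217391, 0.043478, giving 1−D = 0.812854.
Difference = |0.664931 − 0.812854| = 0.147923, i.e. 0.1479 to 4 decimal places.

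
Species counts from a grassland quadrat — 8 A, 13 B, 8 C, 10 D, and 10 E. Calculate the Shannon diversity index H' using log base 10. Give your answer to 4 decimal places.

0.6916

Total N = 8+13+8+10+10 = 49, so the proportions are 0.163265, 0.265306, 0.163265, 0.204082, 0.204082 (working shown to 6 dp, full precision carried).
Each pᵢ log₁₀ pᵢ term: 0.163265×(-0.787106)=-0.128507, 0.265306×(-0.576253)=-0.152883, 0.163265×(-0.787106)=-0.128507, 0.204082×(-0.690196)=-0.140856, 0.204082×(-0.690196)=-0.140856.
Sum = -0.691610, so H' = 0.6916.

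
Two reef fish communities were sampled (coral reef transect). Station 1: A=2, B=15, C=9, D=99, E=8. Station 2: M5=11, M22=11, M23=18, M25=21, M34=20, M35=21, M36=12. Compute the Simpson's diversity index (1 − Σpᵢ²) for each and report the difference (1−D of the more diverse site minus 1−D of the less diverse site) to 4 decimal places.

0.4219

Station 1: N=133, proportions 0.015038, 0.112782, 0.067669, 0.744361, 0.06015, giving 1−D = 0.424784 (working shown to 6 dp, full precision carried).
Station 2: N=114, proportions 0.096491, 0.096491, 0.157895, 0.184211, 0.175439, 0.184211, 0.105263, giving 1−D = 0.846722.
Difference = |0.424784 − 0.846722| = 0.421938, i.e. 0.4219 to 4 decimal places.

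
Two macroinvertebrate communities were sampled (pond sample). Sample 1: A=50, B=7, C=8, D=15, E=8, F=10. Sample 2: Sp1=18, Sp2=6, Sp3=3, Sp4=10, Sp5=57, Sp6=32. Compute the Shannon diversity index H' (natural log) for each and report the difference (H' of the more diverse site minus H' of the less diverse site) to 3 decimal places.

Sample 1: N=98, proportions 0.5102, 0.07143, 0.08163, 0.15306, 0.08163, 0.10204, giving H' = 1.46109 (working shown to 5 dp, full precision carried).
Sample 2: N=126, proportions 0.14286, 0.04762, 0.02381, 0.07937, 0.45238, 0.25397, giving H' = 1.41996.
Difference = |1.46109 − 1.41996| = 0.04113, i.e. 0.041 to 3 decimal places.

0.041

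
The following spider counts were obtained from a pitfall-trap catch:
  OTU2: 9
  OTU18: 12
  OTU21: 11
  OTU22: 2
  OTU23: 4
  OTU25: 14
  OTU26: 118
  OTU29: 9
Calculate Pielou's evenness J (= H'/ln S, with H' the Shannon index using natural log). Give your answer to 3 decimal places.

0.607

Total N = 9+12+11+2+4+14+118+9 = 179, so the proportions are 0.05028, 0.06704, 0.06145, 0.01117, 0.02235, 0.07821, 0.65922, 0.05028 (working shown to 5 dp, full precision carried).
H' = −Σ pᵢ ln pᵢ = −((-0.15034) + (-0.18117) + (-0.17142) + (-0.05021) + (-0.08494) + (-0.19931) + (-0.27470) + (-0.15034)) = 1.26244.
With S = 8 species, ln S = 2.07944, so J = 1.26244/2.07944 = 0.60711, i.e. 0.607 to 3 decimal places.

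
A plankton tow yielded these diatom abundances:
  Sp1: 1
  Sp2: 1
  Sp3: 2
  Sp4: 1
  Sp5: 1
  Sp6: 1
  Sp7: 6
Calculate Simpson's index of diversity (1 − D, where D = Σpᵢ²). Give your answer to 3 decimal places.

Total N = 1+1+2+1+1+1+6 = 13, so the proportions are 0.07692, 0.07692, 0.15385, 0.07692, 0.07692, 0.07692, 0.46154 (working shown to 5 dp, full precision carried).
D = 0.07692² + 0.07692² + 0.15385² + 0.07692² + 0.07692² + 0.07692² + 0.46154² = 0.00592 + 0.00592 + 0.02367 + 0.00592 + 0.00592 + 0.00592 + 0.21302 = 0.26627.
So 1 − D = 0.73373, i.e. 0.734 to 3 decimal places.

0.734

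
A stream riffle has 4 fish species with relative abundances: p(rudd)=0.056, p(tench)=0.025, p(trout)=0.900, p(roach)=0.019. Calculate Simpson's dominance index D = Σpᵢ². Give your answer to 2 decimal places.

D = 0.056² + 0.025² + 0.9² + 0.019² = 0.0031 + 0.0006 + 0.8100 + 0.0004 = 0.8141 (working shown to 4 dp, full precision carried).
To 2 decimal places, D = 0.81.

0.81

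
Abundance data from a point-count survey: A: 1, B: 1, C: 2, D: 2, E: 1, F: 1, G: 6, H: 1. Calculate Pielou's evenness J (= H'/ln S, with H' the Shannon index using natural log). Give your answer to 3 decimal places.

0.869

Total N = 1+1+2+2+1+1+6+1 = 15, so the proportions are 0.06667, 0.06667, 0.13333, 0.13333, 0.06667, 0.06667, 0.4, 0.06667 (working shown to 5 dp, full precision carried).
H' = −Σ pᵢ ln pᵢ = −((-0.18054) + (-0.18054) + (-0.26865) + (-0.26865) + (-0.18054) + (-0.18054) + (-0.36652) + (-0.18054)) = 1.80651.
With S = 8 species, ln S = 2.07944, so J = 1.80651/2.07944 = 0.86875, i.e. 0.869 to 3 decimal places.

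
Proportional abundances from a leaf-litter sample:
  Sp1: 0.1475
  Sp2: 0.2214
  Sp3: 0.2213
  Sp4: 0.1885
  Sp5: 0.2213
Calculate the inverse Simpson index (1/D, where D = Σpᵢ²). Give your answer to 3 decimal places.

4.896

D = 0.1475² + 0.2214² + 0.2213² + 0.1885² + 0.2213² = 0.0217562 + 0.0490180 + 0.0489737 + 0.0355323 + 0.0489737 = 0.2042538 (working shown to 7 dp, full precision carried).
So 1/D = 4.89587, i.e. 4.896 to 3 decimal places.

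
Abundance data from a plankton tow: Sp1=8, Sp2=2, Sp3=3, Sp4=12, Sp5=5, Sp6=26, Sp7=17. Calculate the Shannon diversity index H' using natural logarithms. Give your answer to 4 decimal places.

Total N = 8+2+3+12+5+26+17 = 73, so the proportions are 0.109589, 0.027397, 0.041096, 0.164384, 0.068493, 0.356164, 0.232877 (working shown to 6 dp, full precision carried).
Each pᵢ ln pᵢ term: 0.109589×(-2.211018)=-0.242303, 0.027397×(-3.597312)=-0.098557, 0.041096×(-3.191847)=-0.131172, 0.164384×(-1.805553)=-0.296803, 0.068493×(-2.681022)=-0.183632, 0.356164×(-1.032363)=-0.367691, 0.232877×(-1.457246)=-0.339359.
Sum = -1.659516, so H' = 1.6595.

1.6595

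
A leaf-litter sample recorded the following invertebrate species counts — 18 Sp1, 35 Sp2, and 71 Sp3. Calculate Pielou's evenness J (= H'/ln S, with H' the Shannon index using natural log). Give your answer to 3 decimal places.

Total N = 18+35+71 = 124, so the proportions are 0.14516, 0.28226, 0.57258 (working shown to 5 dp, full precision carried).
H' = −Σ pᵢ ln pᵢ = −((-0.28015) + (-0.35704) + (-0.31927)) = 0.95646.
With S = 3 species, ln S = 1.09861, so J = 0.95646/1.09861 = 0.87061, i.e. 0.871 to 3 decimal places.

0.871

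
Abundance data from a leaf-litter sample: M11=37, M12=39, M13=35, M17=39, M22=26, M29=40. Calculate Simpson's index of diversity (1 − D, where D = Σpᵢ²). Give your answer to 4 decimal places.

Total N = 37+39+35+39+26+40 = 216, so the proportions are 0.171296, 0.180556, 0.162037, 0.180556, 0.12037, 0.185185 (working shown to 6 dp, full precision carried).
D = 0.171296² + 0.180556² + 0.162037² + 0.180556² + 0.12037² + 0.185185² = 0.029342 + 0.032600 + 0.026256 + 0.032600 + 0.014489 + 0.034294 = 0.169582.
So 1 − D = 0.830418, i.e. 0.8304 to 4 decimal places.

0.8304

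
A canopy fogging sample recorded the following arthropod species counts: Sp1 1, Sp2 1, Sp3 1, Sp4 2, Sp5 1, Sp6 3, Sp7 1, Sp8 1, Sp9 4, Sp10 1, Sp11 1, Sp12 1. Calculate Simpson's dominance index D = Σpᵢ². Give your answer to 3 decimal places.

Total N = 1+1+1+2+1+3+1+1+4+1+1+1 = 18, so the proportions are 0.05556, 0.05556, 0.05556, 0.11111, 0.05556, 0.16667, 0.05556, 0.05556, 0.22222, 0.05556, 0.05556, 0.05556 (working shown to 5 dp, full precision carried).
D = 0.05556² + 0.05556² + 0.05556² + 0.11111² + 0.05556² + 0.16667² + 0.05556² + 0.05556² + 0.22222² + 0.05556² + 0.05556² + 0.05556² = 0.00309 + 0.00309 + 0.00309 + 0.01235 + 0.00309 + 0.02778 + 0.00309 + 0.00309 + 0.04938 + 0.00309 + 0.00309 + 0.00309 = 0.11728.
To 3 decimal places, D = 0.117.

0.117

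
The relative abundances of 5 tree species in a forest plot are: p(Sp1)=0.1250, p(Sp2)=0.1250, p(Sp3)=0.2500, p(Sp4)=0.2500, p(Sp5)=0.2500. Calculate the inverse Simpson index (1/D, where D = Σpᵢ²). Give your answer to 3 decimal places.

4.571

D = 0.125² + 0.125² + 0.25² + 0.25² + 0.25² = 0.0156250 + 0.0156250 + 0.0625000 + 0.0625000 + 0.0625000 = 0.2187500 (working shown to 7 dp, full precision carried).
So 1/D = 4.57143, i.e. 4.571 to 3 decimal places.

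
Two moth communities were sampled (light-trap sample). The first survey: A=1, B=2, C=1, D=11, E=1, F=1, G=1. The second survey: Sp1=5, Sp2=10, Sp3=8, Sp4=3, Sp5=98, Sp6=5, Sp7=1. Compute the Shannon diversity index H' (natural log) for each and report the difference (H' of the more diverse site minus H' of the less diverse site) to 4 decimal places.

0.3910

The first survey: N=18, proportions 0.055556, 0.111111, 0.055556, 0.611111, 0.055556, 0.055556, 0.055556, giving H' = 1.347975 (working shown to 6 dp, full precision carried).
The second survey: N=130, proportions 0.038462, 0.076923, 0.061538, 0.023077, 0.753846, 0.038462, 0.007692, giving H' = 0.956931.
Difference = |1.347975 − 0.956931| = 0.391044, i.e. 0.3910 to 4 decimal places.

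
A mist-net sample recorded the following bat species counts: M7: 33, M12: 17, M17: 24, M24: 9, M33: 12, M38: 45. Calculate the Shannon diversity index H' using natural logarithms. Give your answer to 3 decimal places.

1.651

Total N = 33+17+24+9+12+45 = 140, so the proportions are 0.23571, 0.12143, 0.17143, 0.06429, 0.08571, 0.32143 (working shown to 5 dp, full precision carried).
Each pᵢ ln pᵢ term: 0.23571×(-1.44513)=-0.34064, 0.12143×(-2.10843)=-0.25602, 0.17143×(-1.76359)=-0.30233, 0.06429×(-2.74442)=-0.17643, 0.08571×(-2.45674)=-0.21058, 0.32143×(-1.13498)=-0.36481.
Sum = -1.65081, so H' = 1.651.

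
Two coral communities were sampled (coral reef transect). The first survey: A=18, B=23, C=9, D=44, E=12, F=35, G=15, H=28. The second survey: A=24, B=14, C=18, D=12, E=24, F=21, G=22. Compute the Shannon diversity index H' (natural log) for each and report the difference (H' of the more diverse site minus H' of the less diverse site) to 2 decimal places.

The first survey: N=184, proportions 0.09783, 0.125, 0.04891, 0.23913, 0.06522, 0.19022, 0.08152, 0.15217, giving H' = 1.96167 (working shown to 5 dp, full precision carried).
The second survey: N=135, proportions 0.17778, 0.1037, 0.13333, 0.08889, 0.17778, 0.15556, 0.16296, giving H' = 1.91804.
Difference = |1.96167 − 1.91804| = 0.04363, i.e. 0.04 to 2 decimal places.

0.04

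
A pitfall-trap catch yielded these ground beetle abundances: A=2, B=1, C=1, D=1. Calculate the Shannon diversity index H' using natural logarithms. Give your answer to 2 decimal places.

1.33

Total N = 2+1+1+1 = 5, so the proportions are 0.4, 0.2, 0.2, 0.2 (working shown to 4 dp, full precision carried).
Each pᵢ ln pᵢ term: 0.4×(-0.9163)=-0.3665, 0.2×(-1.6094)=-0.3219, 0.2×(-1.6094)=-0.3219, 0.2×(-1.6094)=-0.3219.
Sum = -1.3322, so H' = 1.33.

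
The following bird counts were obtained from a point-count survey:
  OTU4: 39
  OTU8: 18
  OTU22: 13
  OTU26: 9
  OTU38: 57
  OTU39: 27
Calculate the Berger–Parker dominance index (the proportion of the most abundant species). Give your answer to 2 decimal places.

Total N = 39+18+13+9+57+27 = 163, so the proportions are 0.2393, 0.1104, 0.0798, 0.0552, 0.3497, 0.1656 (working shown to 4 dp, full precision carried).
The largest proportion is 0.3497, i.e. d = 0.35 to 2 decimal places.

0.35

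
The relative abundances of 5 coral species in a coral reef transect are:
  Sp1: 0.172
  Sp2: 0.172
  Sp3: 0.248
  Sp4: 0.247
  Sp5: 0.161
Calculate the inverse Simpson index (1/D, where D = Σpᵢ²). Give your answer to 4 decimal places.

4.8169

D = 0.172² + 0.172² + 0.248² + 0.247² + 0.161² = 0.02958400 + 0.02958400 + 0.06150400 + 0.06100900 + 0.02592100 = 0.20760200 (working shown to 8 dp, full precision carried).
So 1/D = 4.816909, i.e. 4.8169 to 4 decimal places.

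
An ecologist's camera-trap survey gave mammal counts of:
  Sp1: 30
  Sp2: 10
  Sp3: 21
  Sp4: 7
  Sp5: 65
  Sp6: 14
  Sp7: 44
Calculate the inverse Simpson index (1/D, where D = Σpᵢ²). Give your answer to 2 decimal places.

Total N = 30+10+21+7+65+14+44 = 191, so the proportions are 0.157068, 0.052356, 0.109948, 0.036649, 0.340314, 0.073298, 0.230366 (working shown to 6 dp, full precision carried).
D = 0.157068² + 0.052356² + 0.109948² + 0.036649² + 0.340314² + 0.073298² + 0.230366² = 0.024670 + 0.002741 + 0.012088 + 0.001343 + 0.115814 + 0.005373 + 0.053069 = 0.215098.
So 1/D = 4.6490, i.e. 4.65 to 2 decimal places.

4.65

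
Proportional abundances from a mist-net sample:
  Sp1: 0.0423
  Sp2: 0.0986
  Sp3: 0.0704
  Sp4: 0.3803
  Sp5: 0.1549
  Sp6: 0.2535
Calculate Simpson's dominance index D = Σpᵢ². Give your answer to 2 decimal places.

0.25

D = 0.0423² + 0.0986² + 0.0704² + 0.3803² + 0.1549² + 0.2535² = 0.0018 + 0.0097 + 0.0050 + 0.1446 + 0.0240 + 0.0643 = 0.2494 (working shown to 4 dp, full precision carried).
To 2 decimal places, D = 0.25.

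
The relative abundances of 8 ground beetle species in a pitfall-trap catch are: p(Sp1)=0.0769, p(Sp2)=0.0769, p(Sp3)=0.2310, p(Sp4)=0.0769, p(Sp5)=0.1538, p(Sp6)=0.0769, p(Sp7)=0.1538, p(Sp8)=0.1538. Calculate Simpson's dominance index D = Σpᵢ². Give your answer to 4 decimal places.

D = 0.0769² + 0.0769² + 0.231² + 0.0769² + 0.1538² + 0.0769² + 0.1538² + 0.1538² = 0.005914 + 0.005914 + 0.053361 + 0.005914 + 0.023654 + 0.005914 + 0.023654 + 0.023654 = 0.147979 (working shown to 6 dp, full precision carried).
To 4 decimal places, D = 0.1480.

0.1480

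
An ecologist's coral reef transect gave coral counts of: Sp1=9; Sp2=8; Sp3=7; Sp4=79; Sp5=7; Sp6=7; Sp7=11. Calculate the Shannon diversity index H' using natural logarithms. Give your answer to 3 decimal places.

1.345

Total N = 9+8+7+79+7+7+11 = 128, so the proportions are 0.07031, 0.0625, 0.05469, 0.61719, 0.05469, 0.05469, 0.08594 (working shown to 5 dp, full precision carried).
Each pᵢ ln pᵢ term: 0.07031×(-2.65481)=-0.18667, 0.0625×(-2.77259)=-0.17329, 0.05469×(-2.90612)=-0.15893, 0.61719×(-0.48258)=-0.29784, 0.05469×(-2.90612)=-0.15893, 0.05469×(-2.90612)=-0.15893, 0.08594×(-2.45413)=-0.21090.
Sum = -1.34548, so H' = 1.345.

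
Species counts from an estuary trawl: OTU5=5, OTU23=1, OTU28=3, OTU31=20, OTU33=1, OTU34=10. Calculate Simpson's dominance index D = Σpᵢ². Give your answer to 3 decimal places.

0.335

Total N = 5+1+3+20+1+10 = 40, so the proportions are 0.125, 0.025, 0.075, 0.5, 0.025, 0.25 (working shown to 5 dp, full precision carried).
D = 0.125² + 0.025² + 0.075² + 0.5² + 0.025² + 0.25² = 0.01562 + 0.00063 + 0.00562 + 0.25000 + 0.00063 + 0.06250 = 0.33500.
To 3 decimal places, D = 0.335.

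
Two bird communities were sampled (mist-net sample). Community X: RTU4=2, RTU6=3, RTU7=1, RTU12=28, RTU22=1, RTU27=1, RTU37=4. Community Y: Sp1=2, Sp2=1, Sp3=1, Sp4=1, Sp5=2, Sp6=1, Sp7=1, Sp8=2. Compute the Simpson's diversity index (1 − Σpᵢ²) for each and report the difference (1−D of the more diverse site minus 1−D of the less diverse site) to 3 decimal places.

0.370

Community X: N=40, proportions 0.05, 0.075, 0.025, 0.7, 0.025, 0.025, 0.1, giving 1−D = 0.49000 (working shown to 5 dp, full precision carried).
Community Y: N=11, proportions 0.18182, 0.09091, 0.09091, 0.09091, 0.18182, 0.09091, 0.09091, 0.18182, giving 1−D = 0.85950.
Difference = |0.49000 − 0.85950| = 0.36950, i.e. 0.370 to 3 decimal places.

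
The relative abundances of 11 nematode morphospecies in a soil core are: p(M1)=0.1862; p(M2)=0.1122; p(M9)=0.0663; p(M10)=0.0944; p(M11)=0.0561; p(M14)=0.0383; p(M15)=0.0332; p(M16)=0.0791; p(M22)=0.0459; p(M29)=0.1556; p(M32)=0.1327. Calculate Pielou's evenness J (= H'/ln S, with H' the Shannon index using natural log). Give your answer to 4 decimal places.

H' = −Σ pᵢ ln pᵢ = −((-0.312990) + (-0.245434) + (-0.179909) + (-0.222804) + (-0.161603) + (-0.124946) + (-0.113053) + (-0.200680) + (-0.141431) + (-0.289489) + (-0.268009)) = 2.260349 (working shown to 6 dp, full precision carried).
With S = 11 species, ln S = 2.397895, so J = 2.260349/2.397895 = 0.942639, i.e. 0.9426 to 4 decimal places.

0.9426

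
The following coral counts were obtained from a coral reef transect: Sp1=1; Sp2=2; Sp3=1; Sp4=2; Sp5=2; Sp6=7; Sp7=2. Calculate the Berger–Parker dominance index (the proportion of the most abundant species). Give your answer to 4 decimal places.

0.4118

Total N = 1+2+1+2+2+7+2 = 17, so the proportions are 0.058824, 0.117647, 0.058824, 0.117647, 0.117647, 0.411765, 0.117647 (working shown to 6 dp, full precision carried).
The largest proportion is 0.411765, i.e. d = 0.4118 to 4 decimal places.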